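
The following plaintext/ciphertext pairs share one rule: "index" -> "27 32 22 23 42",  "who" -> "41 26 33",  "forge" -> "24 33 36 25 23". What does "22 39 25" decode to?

dug

The number is (letter's place in the alphabet, a=1) + 18.
Undoing it on 22 39 25: 22→(22−18)÷1=4=d, 39→(39−18)÷1=21=u, 25→(25−18)÷1=7=g.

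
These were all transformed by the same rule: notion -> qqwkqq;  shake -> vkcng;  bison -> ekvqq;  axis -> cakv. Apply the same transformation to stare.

The shift depends on letter class: consonant n→q is +3, but vowel o→q is +2. Vowels shift forward by 2 and consonants shift forward by 3.
For stare: s(cons)+3=v, t(cons)+3=w, a(vowel)+2=c, r(cons)+3=u, e(vowel)+2=g.

vwcug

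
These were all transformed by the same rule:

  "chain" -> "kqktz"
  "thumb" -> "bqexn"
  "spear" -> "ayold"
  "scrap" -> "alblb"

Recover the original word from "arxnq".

The shift increases by 1 at each position, starting from +8: 8, 9, 10, ….
Decoding arxnq: a−8=s, r−9=i, x−10=n, n−11=c, q−12=e.

since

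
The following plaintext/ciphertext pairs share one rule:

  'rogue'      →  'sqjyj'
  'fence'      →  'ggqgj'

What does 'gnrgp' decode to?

In rogue: r→s is +1, o→q is +2, g→j is +3, u→y is +4 — the shift increases by 1 each position. The shift increases by 1 at each position, starting from +1: 1, 2, 3, ….
Decoding gnrgp: g−1=f, n−2=l, r−3=o, g−4=c, p−5=k.

flock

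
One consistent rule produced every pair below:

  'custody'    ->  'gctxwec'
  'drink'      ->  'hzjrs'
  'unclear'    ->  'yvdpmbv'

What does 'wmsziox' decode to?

servant

It's a Vigenère-style cipher with numeric key [4,8,1]: position i shifts by key[i mod 3].
Decoding wmsziox: w−4=s, m−8=e, s−1=r, z−4=v, i−8=a, o−1=n, x−4=t.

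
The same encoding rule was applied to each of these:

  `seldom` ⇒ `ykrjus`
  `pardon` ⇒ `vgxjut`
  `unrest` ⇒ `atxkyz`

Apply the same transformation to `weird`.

This is a Caesar cipher with shift 6.
Applying it to weird: w+6=c, e+6=k, i+6=o, r+6=x, d+6=j.

ckoxj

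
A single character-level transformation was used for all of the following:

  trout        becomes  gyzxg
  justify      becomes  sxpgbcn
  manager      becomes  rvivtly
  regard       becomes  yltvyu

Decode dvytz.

t(19)→g(6) and r(17)→y(24) fit y≡17x+21 (mod 26); the inverse of 17 mod 26 is 23. Each letter's alphabet position (a=0..z=25) is mapped through 17·x+21 mod 26 — an affine cipher.
Undoing it on dvytz: d(3)→23·(3−21)≡2=c; v(21)→23·(21−21)≡0=a; y(24)→23·(24−21)≡17=r; t(19)→23·(19−21)≡6=g; z(25)→23·(25−21)≡14=o (all mod 26).

cargo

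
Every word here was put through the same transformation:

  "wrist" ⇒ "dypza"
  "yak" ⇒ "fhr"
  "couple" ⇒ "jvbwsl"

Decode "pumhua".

Compare letters: w→d is +7, r→y is +7, i→p is +7 — a constant shift. Each letter is shifted forward by 7 in the alphabet (a Caesar shift of +7).
Undoing it on pumhua: p−7=i, u−7=n, m−7=f, h−7=a, u−7=n, a−7=t.

infant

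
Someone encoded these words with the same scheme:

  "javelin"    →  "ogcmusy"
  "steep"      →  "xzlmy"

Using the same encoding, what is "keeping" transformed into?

In javelin: j→o is +5, a→g is +6, v→c is +7, e→m is +8 — the shift increases by 1 each position. The shift increases by 1 at each position, starting from +5: 5, 6, 7, ….
For keeping: k+5=p, e+6=k, e+7=l, p+8=x, i+9=r, n+10=x, g+11=r.

pklxrxr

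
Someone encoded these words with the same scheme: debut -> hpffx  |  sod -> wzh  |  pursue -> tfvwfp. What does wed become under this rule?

The shift depends on letter class: consonant d→h is +4, but vowel e→p is +11. The rule splits by letter class: vowels +11, consonants +4.
For wed: w(cons)+4=a, e(vowel)+11=p, d(cons)+4=h.

aph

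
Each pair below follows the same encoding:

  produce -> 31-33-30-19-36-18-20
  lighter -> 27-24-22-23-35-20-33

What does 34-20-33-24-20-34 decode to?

p is letter #16 and maps to 31: an offset of 15. Each letter is replaced by its alphabet position (a=1..z=26) + 15.
Undoing it on 34-20-33-24-20-34: 34→(34−15)÷1=19=s, 20→(20−15)÷1=5=e, 33→(33−15)÷1=18=r, 24→(24−15)÷1=9=i, 20→(20−15)÷1=5=e, 34→(34−15)÷1=19=s.

series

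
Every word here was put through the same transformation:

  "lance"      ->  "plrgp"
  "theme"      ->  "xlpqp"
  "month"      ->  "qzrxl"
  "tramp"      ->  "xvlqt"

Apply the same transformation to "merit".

The shift depends on letter class: consonant l→p is +4, but vowel a→l is +11. The rule splits by letter class: vowels +11, consonants +4.
On merit: m(cons)+4=q, e(vowel)+11=p, r(cons)+4=v, i(vowel)+11=t, t(cons)+4=x.

qpvtx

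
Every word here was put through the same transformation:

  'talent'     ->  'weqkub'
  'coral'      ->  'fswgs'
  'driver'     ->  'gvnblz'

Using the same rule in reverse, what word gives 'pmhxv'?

In talent: t→w is +3, a→e is +4, l→q is +5, e→k is +6 — the shift increases by 1 each position. Letter i (0-indexed) is shifted by i+3, so successive shifts are 3, 4, 5, ….
Reversing it on pmhxv: p−3=m, m−4=i, h−5=c, x−6=r, v−7=o.

micro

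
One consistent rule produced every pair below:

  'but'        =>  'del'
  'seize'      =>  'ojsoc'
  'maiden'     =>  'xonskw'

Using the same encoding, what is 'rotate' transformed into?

odkdyb

Two steps: reverse the string, then apply a Caesar shift of +10.
Applying it to rotate: reverse → etator; then shift: e+10=o, t+10=d, a+10=k, t+10=d, o+10=y, r+10=b.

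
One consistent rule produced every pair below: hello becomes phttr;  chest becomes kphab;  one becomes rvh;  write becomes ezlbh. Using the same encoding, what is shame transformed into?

The rule splits by letter class: vowels +3, consonants +8.
For shame: s(cons)+8=a, h(cons)+8=p, a(vowel)+3=d, m(cons)+8=u, e(vowel)+3=h.

apduh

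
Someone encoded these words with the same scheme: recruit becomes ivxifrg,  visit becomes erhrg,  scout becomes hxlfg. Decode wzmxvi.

dancer

Each pair mirrors across the alphabet (r↔i, e↔v, c↔x): positions sum to 25. Each letter is replaced by its mirror in the alphabet: a↔z, b↔y, c↔x, and so on (the Atbash cipher).
Reversing it on wzmxvi: w↔d, z↔a, m↔n, x↔c, v↔e, i↔r.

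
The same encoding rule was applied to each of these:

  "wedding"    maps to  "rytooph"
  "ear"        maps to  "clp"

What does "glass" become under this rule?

ddlwr

The output letters match the input read backwards, each shifted +11: wedding reversed is gniddew. Two steps: reverse the string, then apply a Caesar shift of +11.
Applying it to glass: reverse → ssalg; then shift: s+11=d, s+11=d, a+11=l, l+11=w, g+11=r.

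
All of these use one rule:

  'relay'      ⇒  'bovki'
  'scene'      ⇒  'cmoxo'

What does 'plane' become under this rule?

This is a Caesar cipher with shift 10.
For plane: p+10=z, l+10=v, a+10=k, n+10=x, e+10=o.

zvkxo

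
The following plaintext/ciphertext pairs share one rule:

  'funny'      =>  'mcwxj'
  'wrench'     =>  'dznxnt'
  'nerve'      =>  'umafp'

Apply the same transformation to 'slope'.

ztxzp

In funny: f→m is +7, u→c is +8, n→w is +9, n→x is +10 — the shift increases by 1 each position. The shift increases by 1 at each position, starting from +7: 7, 8, 9, ….
For slope: s+7=z, l+8=t, o+9=x, p+10=z, e+11=p.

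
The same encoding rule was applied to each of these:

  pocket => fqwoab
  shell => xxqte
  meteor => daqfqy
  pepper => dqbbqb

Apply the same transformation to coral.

The output letters match the input read backwards, each shifted +12: pocket reversed is tekcop. Read the word backwards and shift each letter +12.
Applying it to coral: reverse → laroc; then shift: l+12=x, a+12=m, r+12=d, o+12=a, c+12=o.

xmdao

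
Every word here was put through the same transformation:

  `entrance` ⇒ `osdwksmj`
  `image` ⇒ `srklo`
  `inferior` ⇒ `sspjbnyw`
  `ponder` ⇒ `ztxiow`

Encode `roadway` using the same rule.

btkigfi

Shifts by position in entrance: pos 0: e→o (+10), pos 1: n→s (+5), pos 2: t→d (+10), pos 3: r→w (+5) — repeating every 2. A repeating key of period 2 is used — shifts +10, +5 over and over.
Applying it to roadway: r+10=b, o+5=t, a+10=k, d+5=i, w+10=g, a+5=f, y+10=i.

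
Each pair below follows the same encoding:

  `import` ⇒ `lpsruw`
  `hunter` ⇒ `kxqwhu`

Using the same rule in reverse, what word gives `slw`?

pit

Compare letters: i→l is +3, m→p is +3, p→s is +3 — a constant shift. Each letter is shifted forward by 3 in the alphabet (a Caesar shift of +3).
Undoing it on slw: s−3=p, l−3=i, w−3=t.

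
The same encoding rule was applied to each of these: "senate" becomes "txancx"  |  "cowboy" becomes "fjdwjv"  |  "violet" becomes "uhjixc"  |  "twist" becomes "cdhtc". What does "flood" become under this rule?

gijjo

s(18)→t(19) and e(4)→x(23) fit y≡9x+13 (mod 26); the inverse of 9 mod 26 is 3. Treating letters as 0–25, the rule is x ↦ 9x + 13 (mod 26).
Applying it to flood: f(5)→9·5+13≡6=g; l(11)→9·11+13≡8=i; o(14)→9·14+13≡9=j; o(14)→9·14+13≡9=j; d(3)→9·3+13≡14=o (all mod 26).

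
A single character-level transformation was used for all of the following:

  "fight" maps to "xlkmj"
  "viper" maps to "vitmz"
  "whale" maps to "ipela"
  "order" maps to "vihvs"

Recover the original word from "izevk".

grave

Two steps: reverse the string, then apply a Caesar shift of +4.
Reversing it on izevk: shift back: i−4=e, z−4=v, e−4=a, v−4=r, k−4=g → evarg; then reverse → grave.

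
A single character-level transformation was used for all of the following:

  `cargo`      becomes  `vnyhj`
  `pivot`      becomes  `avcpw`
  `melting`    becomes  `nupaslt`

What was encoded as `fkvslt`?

melody

The output letters match the input read backwards, each shifted +7: cargo reversed is ograc. The word is reversed, then every letter is shifted forward by 7.
Undoing it on fkvslt: shift back: f−7=y, k−7=d, v−7=o, s−7=l, l−7=e, t−7=m → ydolem; then reverse → melody.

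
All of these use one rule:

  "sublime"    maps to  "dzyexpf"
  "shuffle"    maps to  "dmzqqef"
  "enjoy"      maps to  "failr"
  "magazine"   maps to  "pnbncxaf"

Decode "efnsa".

learn

s(18)→d(3) and u(20)→z(25) fit y≡11x+13 (mod 26); the inverse of 11 mod 26 is 19. Treating letters as 0–25, the rule is x ↦ 11x + 13 (mod 26).
Decoding efnsa: e(4)→19·(4−13)≡11=l; f(5)→19·(5−13)≡4=e; n(13)→19·(13−13)≡0=a; s(18)→19·(18−13)≡17=r; a(0)→19·(0−13)≡13=n (all mod 26).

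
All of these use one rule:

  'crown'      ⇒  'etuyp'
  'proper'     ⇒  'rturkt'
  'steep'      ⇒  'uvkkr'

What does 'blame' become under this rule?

The shift depends on letter class: consonant c→e is +2, but vowel o→u is +6. Two shifts are in play — +6 for a/e/i/o/u, +2 for every other letter.
On blame: b(cons)+2=d, l(cons)+2=n, a(vowel)+6=g, m(cons)+2=o, e(vowel)+6=k.

dngok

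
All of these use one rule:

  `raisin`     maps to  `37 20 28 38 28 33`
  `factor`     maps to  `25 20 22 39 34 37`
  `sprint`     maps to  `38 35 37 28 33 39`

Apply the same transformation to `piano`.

r is letter #18 and maps to 37: an offset of 19. The number is (letter's place in the alphabet, a=1) + 19.
Applying it to piano: p=16→35, i=9→28, a=1→20, n=14→33, o=15→34.

35 28 20 33 34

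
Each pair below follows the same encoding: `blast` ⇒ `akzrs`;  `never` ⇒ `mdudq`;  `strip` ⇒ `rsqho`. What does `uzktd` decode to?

Compare letters: b→a is +25, l→k is +25, a→z is +25 — a constant shift. It's a constant shift of +25 (ROT25).
Reversing it on uzktd: u−25=v, z−25=a, k−25=l, t−25=u, d−25=e.

value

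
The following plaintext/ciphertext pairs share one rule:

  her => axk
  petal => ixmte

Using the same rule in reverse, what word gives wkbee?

Compare letters: h→a is +19, e→x is +19, r→k is +19 — a constant shift. It's a constant shift of +19 (ROT19).
Undoing it on wkbee: w−19=d, k−19=r, b−19=i, e−19=l, e−19=l.

drill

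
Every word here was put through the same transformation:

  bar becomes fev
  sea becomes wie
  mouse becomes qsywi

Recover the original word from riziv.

Each letter is shifted forward by 4 in the alphabet (a Caesar shift of +4).
Decoding riziv: r−4=n, i−4=e, z−4=v, i−4=e, v−4=r.

never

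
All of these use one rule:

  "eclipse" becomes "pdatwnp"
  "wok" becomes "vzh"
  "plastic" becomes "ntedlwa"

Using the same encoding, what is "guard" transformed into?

oclfr

The output letters match the input read backwards, each shifted +11: eclipse reversed is espilce. Two steps: reverse the string, then apply a Caesar shift of +11.
For guard: reverse → draug; then shift: d+11=o, r+11=c, a+11=l, u+11=f, g+11=r.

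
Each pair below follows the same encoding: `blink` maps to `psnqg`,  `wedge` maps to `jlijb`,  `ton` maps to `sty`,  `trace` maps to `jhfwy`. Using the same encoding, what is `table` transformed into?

The output letters match the input read backwards, each shifted +5: blink reversed is knilb. Read the word backwards and shift each letter +5.
Applying it to table: reverse → elbat; then shift: e+5=j, l+5=q, b+5=g, a+5=f, t+5=y.

jqgfy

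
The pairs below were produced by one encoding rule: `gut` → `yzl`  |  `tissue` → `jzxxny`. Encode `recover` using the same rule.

The output letters match the input read backwards, each shifted +5: gut reversed is tug. Two steps: reverse the string, then apply a Caesar shift of +5.
Applying it to recover: reverse → revocer; then shift: r+5=w, e+5=j, v+5=a, o+5=t, c+5=h, e+5=j, r+5=w.

wjathjw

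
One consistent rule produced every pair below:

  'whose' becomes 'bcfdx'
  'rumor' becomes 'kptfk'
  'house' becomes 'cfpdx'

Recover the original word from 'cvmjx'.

w(22)→b(1) and h(7)→c(2) fit y≡19x+25 (mod 26); the inverse of 19 mod 26 is 11. Treating letters as 0–25, the rule is x ↦ 19x + 25 (mod 26).
Decoding cvmjx: c(2)→11·(2−25)≡7=h; v(21)→11·(21−25)≡8=i; m(12)→11·(12−25)≡13=n; j(9)→11·(9−25)≡6=g; x(23)→11·(23−25)≡4=e (all mod 26).

hinge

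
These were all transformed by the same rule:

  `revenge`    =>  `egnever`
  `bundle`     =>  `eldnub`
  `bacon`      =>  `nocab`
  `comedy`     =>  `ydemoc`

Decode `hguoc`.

cough

The output letters match the input read backwards: revenge reversed is egnever. It's just the letters in reverse order.
Decoding hguoc: then reverse → cough.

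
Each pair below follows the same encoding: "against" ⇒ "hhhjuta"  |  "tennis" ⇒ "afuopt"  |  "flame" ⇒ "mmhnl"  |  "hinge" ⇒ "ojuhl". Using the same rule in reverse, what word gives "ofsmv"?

hello

The shifts repeat in a cycle of length 2: positions 0,1,… shift by +7, +1, then the pattern repeats.
Reversing it on ofsmv: o−7=h, f−1=e, s−7=l, m−1=l, v−7=o.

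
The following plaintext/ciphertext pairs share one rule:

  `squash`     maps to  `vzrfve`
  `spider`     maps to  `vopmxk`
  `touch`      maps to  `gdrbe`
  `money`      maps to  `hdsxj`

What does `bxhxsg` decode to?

cement

Treating letters as 0–25, the rule is x ↦ 11x + 5 (mod 26).
Undoing it on bxhxsg: b(1)→19·(1−5)≡2=c; x(23)→19·(23−5)≡4=e; h(7)→19·(7−5)≡12=m; x(23)→19·(23−5)≡4=e; s(18)→19·(18−5)≡13=n; g(6)→19·(6−5)≡19=t (all mod 26).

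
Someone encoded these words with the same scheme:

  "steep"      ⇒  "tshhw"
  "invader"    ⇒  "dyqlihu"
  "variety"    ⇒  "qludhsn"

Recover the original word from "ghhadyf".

feeling

s(18)→t(19) and t(19)→s(18) fit y≡25x+11 (mod 26); the inverse of 25 mod 26 is 25. Each letter's alphabet position (a=0..z=25) is mapped through 25·x+11 mod 26 — an affine cipher.
Undoing it on ghhadyf: g(6)→25·(6−11)≡5=f; h(7)→25·(7−11)≡4=e; h(7)→25·(7−11)≡4=e; a(0)→25·(0−11)≡11=l; d(3)→25·(3−11)≡8=i; y(24)→25·(24−11)≡13=n; f(5)→25·(5−11)≡6=g (all mod 26).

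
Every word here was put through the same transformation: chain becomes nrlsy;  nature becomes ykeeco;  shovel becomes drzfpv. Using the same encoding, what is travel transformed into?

eblfpv

Shifts by position in chain: pos 0: c→n (+11), pos 1: h→r (+10), pos 2: a→l (+11), pos 3: i→s (+10) — repeating every 2. The shifts repeat in a cycle of length 2: positions 0,1,… shift by +11, +10, then the pattern repeats.
On travel: t+11=e, r+10=b, a+11=l, v+10=f, e+11=p, l+10=v.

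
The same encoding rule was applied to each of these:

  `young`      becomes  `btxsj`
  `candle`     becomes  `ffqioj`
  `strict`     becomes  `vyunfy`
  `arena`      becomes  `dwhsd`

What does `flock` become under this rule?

iqrhn

It's a Vigenère-style cipher with numeric key [3,5]: position i shifts by key[i mod 2].
For flock: f+3=i, l+5=q, o+3=r, c+5=h, k+3=n.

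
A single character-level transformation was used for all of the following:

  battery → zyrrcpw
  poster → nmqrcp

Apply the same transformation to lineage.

Compare letters: b→z is +24, a→y is +24, t→r is +24 — a constant shift. This is a Caesar cipher with shift 24.
On lineage: l+24=j, i+24=g, n+24=l, e+24=c, a+24=y, g+24=e, e+24=c.

jglcyec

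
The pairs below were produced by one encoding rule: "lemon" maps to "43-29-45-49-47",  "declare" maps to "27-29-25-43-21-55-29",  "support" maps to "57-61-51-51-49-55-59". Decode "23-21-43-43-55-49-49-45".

ballroom

l(#12)→43 and e(#5)→29: differences scale by 2, so n = 2·pos + 19. The formula is n = 2×(alphabet index, a=1) + 19.
Undoing it on 23-21-43-43-55-49-49-45: 23→(23−19)÷2=2=b, 21→(21−19)÷2=1=a, 43→(43−19)÷2=12=l, 43→(43−19)÷2=12=l, 55→(55−19)÷2=18=r, 49→(49−19)÷2=15=o, 49→(49−19)÷2=15=o, 45→(45−19)÷2=13=m.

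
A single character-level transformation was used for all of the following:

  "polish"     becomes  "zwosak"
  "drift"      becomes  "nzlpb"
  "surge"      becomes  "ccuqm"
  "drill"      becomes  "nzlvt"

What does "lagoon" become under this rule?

A repeating key of period 3 is used — shifts +10, +8, +3 over and over.
On lagoon: l+10=v, a+8=i, g+3=j, o+10=y, o+8=w, n+3=q.

vijywq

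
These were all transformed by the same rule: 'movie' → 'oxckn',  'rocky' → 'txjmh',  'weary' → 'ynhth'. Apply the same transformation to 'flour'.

huvwa

Shifts by position in movie: pos 0: m→o (+2), pos 1: o→x (+9), pos 2: v→c (+7), pos 3: i→k (+2), pos 4: e→n (+9) — repeating every 3. A repeating key of period 3 is used — shifts +2, +9, +7 over and over.
Applying it to flour: f+2=h, l+9=u, o+7=v, u+2=w, r+9=a.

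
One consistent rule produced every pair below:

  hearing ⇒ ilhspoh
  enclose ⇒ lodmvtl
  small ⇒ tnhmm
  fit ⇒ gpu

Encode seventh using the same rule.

The shift depends on letter class: consonant h→i is +1, but vowel e→l is +7. The rule splits by letter class: vowels +7, consonants +1.
Applying it to seventh: s(cons)+1=t, e(vowel)+7=l, v(cons)+1=w, e(vowel)+7=l, n(cons)+1=o, t(cons)+1=u, h(cons)+1=i.

tlwloui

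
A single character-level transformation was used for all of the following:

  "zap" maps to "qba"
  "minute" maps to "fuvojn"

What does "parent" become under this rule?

The output letters match the input read backwards, each shifted +1: zap reversed is paz. Read the word backwards and shift each letter +1.
Applying it to parent: reverse → tnerap; then shift: t+1=u, n+1=o, e+1=f, r+1=s, a+1=b, p+1=q.

uofsbq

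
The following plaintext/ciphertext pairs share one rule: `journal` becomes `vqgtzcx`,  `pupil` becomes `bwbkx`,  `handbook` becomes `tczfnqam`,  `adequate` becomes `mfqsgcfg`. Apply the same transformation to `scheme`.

eetgyg

It's a Vigenère-style cipher with numeric key [12,2]: position i shifts by key[i mod 2].
For scheme: s+12=e, c+2=e, h+12=t, e+2=g, m+12=y, e+2=g.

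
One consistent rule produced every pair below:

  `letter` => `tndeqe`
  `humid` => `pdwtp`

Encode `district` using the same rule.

In letter: l→t is +8, e→n is +9, t→d is +10, t→e is +11 — the shift increases by 1 each position. Each letter shifts forward by (position + 8), i.e. 8, 9, 10, … — the shift grows by one for each successive letter.
Applying it to district: d+8=l, i+9=r, s+10=c, t+11=e, r+12=d, i+13=v, c+14=q, t+15=i.

lrcedvqi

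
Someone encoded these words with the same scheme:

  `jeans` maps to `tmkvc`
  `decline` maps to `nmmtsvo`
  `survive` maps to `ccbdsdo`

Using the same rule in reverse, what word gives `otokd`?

elect

A repeating key of period 2 is used — shifts +10, +8 over and over.
Decoding otokd: o−10=e, t−8=l, o−10=e, k−8=c, d−10=t.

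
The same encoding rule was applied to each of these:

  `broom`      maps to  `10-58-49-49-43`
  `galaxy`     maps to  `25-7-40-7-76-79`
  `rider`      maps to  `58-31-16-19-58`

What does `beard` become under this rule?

b(#2)→10 and r(#18)→58: differences scale by 3, so n = 3·pos + 4. With a=1..z=26, the number is 3·pos + 4.
On beard: b=2→10, e=5→19, a=1→7, r=18→58, d=4→16.

10-19-7-58-16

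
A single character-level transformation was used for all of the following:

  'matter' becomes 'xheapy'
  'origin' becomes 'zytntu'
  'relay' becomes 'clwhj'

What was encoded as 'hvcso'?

Shifts by position in matter: pos 0: m→x (+11), pos 1: a→h (+7), pos 2: t→e (+11), pos 3: t→a (+7) — repeating every 2. It's a Vigenère-style cipher with numeric key [11,7]: position i shifts by key[i mod 2].
Reversing it on hvcso: h−11=w, v−7=o, c−11=r, s−7=l, o−11=d.

world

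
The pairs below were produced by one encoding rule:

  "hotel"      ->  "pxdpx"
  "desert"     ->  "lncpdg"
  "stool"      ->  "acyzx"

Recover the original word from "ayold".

spear

In hotel: h→p is +8, o→x is +9, t→d is +10, e→p is +11 — the shift increases by 1 each position. The shift increases by 1 at each position, starting from +8: 8, 9, 10, ….
Reversing it on ayold: a−8=s, y−9=p, o−10=e, l−11=a, d−12=r.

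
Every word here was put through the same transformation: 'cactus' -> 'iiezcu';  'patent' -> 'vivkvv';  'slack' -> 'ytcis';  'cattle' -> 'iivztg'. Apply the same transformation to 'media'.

Shifts by position in cactus: pos 0: c→i (+6), pos 1: a→i (+8), pos 2: c→e (+2), pos 3: t→z (+6), pos 4: u→c (+8), pos 5: s→u (+2) — repeating every 3. It's a Vigenère-style cipher with numeric key [6,8,2]: position i shifts by key[i mod 3].
Applying it to media: m+6=s, e+8=m, d+2=f, i+6=o, a+8=i.

smfoi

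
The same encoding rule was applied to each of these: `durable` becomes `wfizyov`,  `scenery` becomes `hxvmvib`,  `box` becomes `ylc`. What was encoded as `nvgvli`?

meteor

Letters are reflected about the middle of the alphabet (position → 25−position): Atbash.
Undoing it on nvgvli: n↔m, v↔e, g↔t, v↔e, l↔o, i↔r.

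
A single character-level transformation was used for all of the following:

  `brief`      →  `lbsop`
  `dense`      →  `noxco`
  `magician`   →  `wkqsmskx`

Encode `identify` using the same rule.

Compare letters: b→l is +10, r→b is +10, i→s is +10 — a constant shift. This is a Caesar cipher with shift 10.
On identify: i+10=s, d+10=n, e+10=o, n+10=x, t+10=d, i+10=s, f+10=p, y+10=i.

snoxdspi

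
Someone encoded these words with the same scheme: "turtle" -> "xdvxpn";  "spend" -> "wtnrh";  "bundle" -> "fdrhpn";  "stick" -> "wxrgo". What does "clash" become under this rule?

The shift depends on letter class: consonant t→x is +4, but vowel u→d is +9. Vowels shift forward by 9 and consonants shift forward by 4.
Applying it to clash: c(cons)+4=g, l(cons)+4=p, a(vowel)+9=j, s(cons)+4=w, h(cons)+4=l.

gpjwl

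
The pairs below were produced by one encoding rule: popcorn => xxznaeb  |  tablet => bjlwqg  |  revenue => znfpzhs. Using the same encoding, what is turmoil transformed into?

bdbxavz

In popcorn: p→x is +8, o→x is +9, p→z is +10, c→n is +11 — the shift increases by 1 each position. Letter i (0-indexed) is shifted by i+8, so successive shifts are 8, 9, 10, ….
For turmoil: t+8=b, u+9=d, r+10=b, m+11=x, o+12=a, i+13=v, l+14=z.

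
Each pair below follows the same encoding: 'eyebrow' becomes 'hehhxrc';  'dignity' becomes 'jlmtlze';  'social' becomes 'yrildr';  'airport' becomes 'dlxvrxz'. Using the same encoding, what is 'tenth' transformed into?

Vowels shift forward by 3 and consonants shift forward by 6.
On tenth: t(cons)+6=z, e(vowel)+3=h, n(cons)+6=t, t(cons)+6=z, h(cons)+6=n.

zhtzn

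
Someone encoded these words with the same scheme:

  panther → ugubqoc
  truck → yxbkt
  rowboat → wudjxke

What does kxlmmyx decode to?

freedom

In panther: p→u is +5, a→g is +6, n→u is +7, t→b is +8 — the shift increases by 1 each position. Letter i (0-indexed) is shifted by i+5, so successive shifts are 5, 6, 7, ….
Reversing it on kxlmmyx: k−5=f, x−6=r, l−7=e, m−8=e, m−9=d, y−10=o, x−11=m.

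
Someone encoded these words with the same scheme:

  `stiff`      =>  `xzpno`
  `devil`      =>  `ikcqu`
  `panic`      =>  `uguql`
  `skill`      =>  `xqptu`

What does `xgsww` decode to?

Letter i (0-indexed) is shifted by i+5, so successive shifts are 5, 6, 7, ….
Decoding xgsww: x−5=s, g−6=a, s−7=l, w−8=o, w−9=n.

salon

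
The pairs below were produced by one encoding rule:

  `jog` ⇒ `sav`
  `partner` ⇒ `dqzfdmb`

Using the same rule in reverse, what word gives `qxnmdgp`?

The output letters match the input read backwards, each shifted +12: jog reversed is goj. Two steps: reverse the string, then apply a Caesar shift of +12.
Reversing it on qxnmdgp: shift back: q−12=e, x−12=l, n−12=b, m−12=a, d−12=r, g−12=u, p−12=d → elbarud; then reverse → durable.

durable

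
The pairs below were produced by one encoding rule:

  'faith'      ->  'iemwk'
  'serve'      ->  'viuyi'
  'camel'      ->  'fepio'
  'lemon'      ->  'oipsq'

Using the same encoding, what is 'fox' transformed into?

Vowels shift forward by 4 and consonants shift forward by 3.
For fox: f(cons)+3=i, o(vowel)+4=s, x(cons)+3=a.

isa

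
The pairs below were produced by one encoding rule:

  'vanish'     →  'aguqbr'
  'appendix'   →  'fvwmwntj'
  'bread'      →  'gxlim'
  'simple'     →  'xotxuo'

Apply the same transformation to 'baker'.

Letter i (0-indexed) is shifted by i+5, so successive shifts are 5, 6, 7, ….
For baker: b+5=g, a+6=g, k+7=r, e+8=m, r+9=a.

ggrma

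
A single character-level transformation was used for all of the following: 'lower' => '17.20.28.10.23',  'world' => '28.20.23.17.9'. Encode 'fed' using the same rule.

11.10.9

l is letter #12 and maps to 17: an offset of 5. The number is (letter's place in the alphabet, a=1) + 5.
Applying it to fed: f=6→11, e=5→10, d=4→9.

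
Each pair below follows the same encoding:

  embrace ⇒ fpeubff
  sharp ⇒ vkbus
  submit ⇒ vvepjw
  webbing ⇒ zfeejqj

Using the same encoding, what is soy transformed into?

vpb

The shift depends on letter class: consonant m→p is +3, but vowel e→f is +1. The rule splits by letter class: vowels +1, consonants +3.
Applying it to soy: s(cons)+3=v, o(vowel)+1=p, y(cons)+3=b.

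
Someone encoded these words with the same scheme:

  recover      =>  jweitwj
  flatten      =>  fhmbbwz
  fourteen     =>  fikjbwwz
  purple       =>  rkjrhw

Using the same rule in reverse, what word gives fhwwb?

fleet

r(17)→j(9) and e(4)→w(22) fit y≡9x+12 (mod 26); the inverse of 9 mod 26 is 3. Each letter's alphabet position (a=0..z=25) is mapped through 9·x+12 mod 26 — an affine cipher.
Decoding fhwwb: f(5)→3·(5−12)≡5=f; h(7)→3·(7−12)≡11=l; w(22)→3·(22−12)≡4=e; w(22)→3·(22−12)≡4=e; b(1)→3·(1−12)≡19=t (all mod 26).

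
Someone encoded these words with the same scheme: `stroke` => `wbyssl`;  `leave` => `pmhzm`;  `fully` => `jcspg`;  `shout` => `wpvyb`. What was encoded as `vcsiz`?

It's a Vigenère-style cipher with numeric key [4,8,7]: position i shifts by key[i mod 3].
Reversing it on vcsiz: v−4=r, c−8=u, s−7=l, i−4=e, z−8=r.

ruler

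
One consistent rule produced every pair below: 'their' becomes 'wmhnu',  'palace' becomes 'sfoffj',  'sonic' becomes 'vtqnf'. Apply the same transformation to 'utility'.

It's a Vigenère-style cipher with numeric key [3,5]: position i shifts by key[i mod 2].
Applying it to utility: u+3=x, t+5=y, i+3=l, l+5=q, i+3=l, t+5=y, y+3=b.

xylqlyb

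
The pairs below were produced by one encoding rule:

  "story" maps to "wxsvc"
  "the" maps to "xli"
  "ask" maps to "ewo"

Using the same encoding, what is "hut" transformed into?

lyx

Compare letters: s→w is +4, t→x is +4, o→s is +4 — a constant shift. Every letter moves 4 places later in the alphabet, wrapping around z→a.
For hut: h+4=l, u+4=y, t+4=x.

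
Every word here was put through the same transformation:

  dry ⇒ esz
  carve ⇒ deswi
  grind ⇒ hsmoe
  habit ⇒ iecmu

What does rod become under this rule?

sse

The shift depends on letter class: consonant d→e is +1, but vowel a→e is +4. Vowels shift forward by 4 and consonants shift forward by 1.
On rod: r(cons)+1=s, o(vowel)+4=s, d(cons)+1=e.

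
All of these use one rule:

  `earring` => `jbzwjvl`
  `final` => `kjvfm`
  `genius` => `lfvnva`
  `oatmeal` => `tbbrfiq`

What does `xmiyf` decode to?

slate

Shifts by position in earring: pos 0: e→j (+5), pos 1: a→b (+1), pos 2: r→z (+8), pos 3: r→w (+5), pos 4: i→j (+1), pos 5: n→v (+8) — repeating every 3. The shifts repeat in a cycle of length 3: positions 0,1,… shift by +5, +1, +8, then the pattern repeats.
Decoding xmiyf: x−5=s, m−1=l, i−8=a, y−5=t, f−1=e.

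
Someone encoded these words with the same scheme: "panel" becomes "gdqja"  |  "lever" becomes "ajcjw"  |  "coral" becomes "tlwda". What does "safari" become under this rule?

rdedwp

p(15)→g(6) and a(0)→d(3) fit y≡21x+3 (mod 26); the inverse of 21 mod 26 is 5. This is an affine cipher: with a=0,…,z=25, each position x becomes (21x+3) mod 26.
For safari: s(18)→21·18+3≡17=r; a(0)→21·0+3≡3=d; f(5)→21·5+3≡4=e; a(0)→21·0+3≡3=d; r(17)→21·17+3≡22=w; i(8)→21·8+3≡15=p (all mod 26).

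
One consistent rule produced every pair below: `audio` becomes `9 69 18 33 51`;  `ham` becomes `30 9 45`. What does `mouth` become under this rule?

a(#1)→9 and u(#21)→69: differences scale by 3, so n = 3·pos + 6. With a=1..z=26, the number is 3·pos + 6.
For mouth: m=13→45, o=15→51, u=21→69, t=20→66, h=8→30.

45 51 69 66 30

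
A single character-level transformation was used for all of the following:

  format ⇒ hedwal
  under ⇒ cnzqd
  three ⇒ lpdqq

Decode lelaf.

total

f(5)→h(7) and o(14)→e(4) fit y≡17x+0 (mod 26); the inverse of 17 mod 26 is 23. This is an affine cipher: with a=0,…,z=25, each position x becomes (17x+0) mod 26.
Decoding lelaf: l(11)→23·(11−0)≡19=t; e(4)→23·(4−0)≡14=o; l(11)→23·(11−0)≡19=t; a(0)→23·(0−0)≡0=a; f(5)→23·(5−0)≡11=l (all mod 26).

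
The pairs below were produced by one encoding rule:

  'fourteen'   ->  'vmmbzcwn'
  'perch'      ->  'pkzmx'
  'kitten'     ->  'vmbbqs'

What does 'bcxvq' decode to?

The output letters match the input read backwards, each shifted +8: fourteen reversed is neetruof. Read the word backwards and shift each letter +8.
Reversing it on bcxvq: shift back: b−8=t, c−8=u, x−8=p, v−8=n, q−8=i → tupni; then reverse → input.

input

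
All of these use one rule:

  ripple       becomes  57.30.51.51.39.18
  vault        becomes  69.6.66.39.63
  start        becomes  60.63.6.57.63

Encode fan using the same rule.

With a=1..z=26, the number is 3·pos + 3.
On fan: f=6→21, a=1→6, n=14→45.

21.6.45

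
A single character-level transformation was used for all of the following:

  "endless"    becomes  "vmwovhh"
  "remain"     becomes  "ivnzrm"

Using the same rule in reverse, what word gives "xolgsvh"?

This is the alphabet-reversal cipher (Atbash): a becomes z, b becomes y, etc.
Decoding xolgsvh: x↔c, o↔l, l↔o, g↔t, s↔h, v↔e, h↔s.

clothes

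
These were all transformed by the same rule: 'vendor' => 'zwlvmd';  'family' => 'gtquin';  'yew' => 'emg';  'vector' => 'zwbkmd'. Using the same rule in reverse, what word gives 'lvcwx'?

pound

The word is reversed, then every letter is shifted forward by 8.
Decoding lvcwx: shift back: l−8=d, v−8=n, c−8=u, w−8=o, x−8=p → dnuop; then reverse → pound.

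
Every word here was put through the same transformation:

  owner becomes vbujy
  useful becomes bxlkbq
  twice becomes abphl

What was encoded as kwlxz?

dress

Shifts by position in owner: pos 0: o→v (+7), pos 1: w→b (+5), pos 2: n→u (+7), pos 3: e→j (+5) — repeating every 2. The shifts repeat in a cycle of length 2: positions 0,1,… shift by +7, +5, then the pattern repeats.
Decoding kwlxz: k−7=d, w−5=r, l−7=e, x−5=s, z−7=s.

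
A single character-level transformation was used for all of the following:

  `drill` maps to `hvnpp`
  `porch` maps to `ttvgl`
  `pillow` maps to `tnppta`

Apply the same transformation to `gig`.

The shift depends on letter class: consonant d→h is +4, but vowel i→n is +5. Two shifts are in play — +5 for a/e/i/o/u, +4 for every other letter.
Applying it to gig: g(cons)+4=k, i(vowel)+5=n, g(cons)+4=k.

knk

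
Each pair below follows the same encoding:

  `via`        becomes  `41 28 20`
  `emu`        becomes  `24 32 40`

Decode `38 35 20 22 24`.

space

v is letter #22 and maps to 41: an offset of 19. Letters become their 1-based position plus 19 (so a→20, b→21, …).
Undoing it on 38 35 20 22 24: 38→(38−19)÷1=19=s, 35→(35−19)÷1=16=p, 20→(20−19)÷1=1=a, 22→(22−19)÷1=3=c, 24→(24−19)÷1=5=e.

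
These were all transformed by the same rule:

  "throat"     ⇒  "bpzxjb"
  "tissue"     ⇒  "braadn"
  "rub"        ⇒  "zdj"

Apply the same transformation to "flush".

ntdap

The shift depends on letter class: consonant t→b is +8, but vowel o→x is +9. Two shifts are in play — +9 for a/e/i/o/u, +8 for every other letter.
On flush: f(cons)+8=n, l(cons)+8=t, u(vowel)+9=d, s(cons)+8=a, h(cons)+8=p.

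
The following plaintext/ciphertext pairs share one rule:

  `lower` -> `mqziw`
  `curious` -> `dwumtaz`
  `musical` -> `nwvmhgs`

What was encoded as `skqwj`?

In lower: l→m is +1, o→q is +2, w→z is +3, e→i is +4 — the shift increases by 1 each position. Each letter shifts forward by (position + 1), i.e. 1, 2, 3, … — the shift grows by one for each successive letter.
Reversing it on skqwj: s−1=r, k−2=i, q−3=n, w−4=s, j−5=e.

rinse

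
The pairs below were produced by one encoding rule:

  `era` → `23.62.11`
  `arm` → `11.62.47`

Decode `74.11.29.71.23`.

e(#5)→23 and r(#18)→62: differences scale by 3, so n = 3·pos + 8. The formula is n = 3×(alphabet index, a=1) + 8.
Reversing it on 74.11.29.71.23: 74→(74−8)÷3=22=v, 11→(11−8)÷3=1=a, 29→(29−8)÷3=7=g, 71→(71−8)÷3=21=u, 23→(23−8)÷3=5=e.

vague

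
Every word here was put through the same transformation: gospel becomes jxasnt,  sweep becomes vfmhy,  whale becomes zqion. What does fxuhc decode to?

comet

Shifts by position in gospel: pos 0: g→j (+3), pos 1: o→x (+9), pos 2: s→a (+8), pos 3: p→s (+3), pos 4: e→n (+9), pos 5: l→t (+8) — repeating every 3. The shifts repeat in a cycle of length 3: positions 0,1,… shift by +3, +9, +8, then the pattern repeats.
Undoing it on fxuhc: f−3=c, x−9=o, u−8=m, h−3=e, c−9=t.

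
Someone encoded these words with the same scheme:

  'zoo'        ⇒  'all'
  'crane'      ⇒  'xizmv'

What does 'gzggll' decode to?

tattoo

Each pair mirrors across the alphabet (z↔a, o↔l, o↔l): positions sum to 25. Letters are reflected about the middle of the alphabet (position → 25−position): Atbash.
Decoding gzggll: g↔t, z↔a, g↔t, g↔t, l↔o, l↔o.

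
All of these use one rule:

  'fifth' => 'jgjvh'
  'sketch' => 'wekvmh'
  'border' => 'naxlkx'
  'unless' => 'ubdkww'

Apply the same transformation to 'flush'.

jduwh

Each letter's alphabet position (a=0..z=25) is mapped through 25·x+14 mod 26 — an affine cipher.
On flush: f(5)→25·5+14≡9=j; l(11)→25·11+14≡3=d; u(20)→25·20+14≡20=u; s(18)→25·18+14≡22=w; h(7)→25·7+14≡7=h (all mod 26).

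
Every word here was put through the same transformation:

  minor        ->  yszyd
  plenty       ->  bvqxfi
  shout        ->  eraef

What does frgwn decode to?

A repeating key of period 2 is used — shifts +12, +10 over and over.
Undoing it on frgwn: f−12=t, r−10=h, g−12=u, w−10=m, n−12=b.

thumb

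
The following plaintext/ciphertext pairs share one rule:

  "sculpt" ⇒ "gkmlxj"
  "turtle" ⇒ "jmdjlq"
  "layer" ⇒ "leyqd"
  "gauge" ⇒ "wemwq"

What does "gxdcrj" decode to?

Each letter's alphabet position (a=0..z=25) is mapped through 3·x+4 mod 26 — an affine cipher.
Decoding gxdcrj: g(6)→9·(6−4)≡18=s; x(23)→9·(23−4)≡15=p; d(3)→9·(3−4)≡17=r; c(2)→9·(2−4)≡8=i; r(17)→9·(17−4)≡13=n; j(9)→9·(9−4)≡19=t (all mod 26).

sprint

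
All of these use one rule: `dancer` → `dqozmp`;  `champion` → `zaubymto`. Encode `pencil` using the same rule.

The word is reversed, then every letter is shifted forward by 12.
Applying it to pencil: reverse → licnep; then shift: l+12=x, i+12=u, c+12=o, n+12=z, e+12=q, p+12=b.

xuozqb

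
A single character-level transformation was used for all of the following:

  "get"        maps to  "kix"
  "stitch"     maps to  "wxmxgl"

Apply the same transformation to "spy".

Compare letters: g→k is +4, e→i is +4, t→x is +4 — a constant shift. Every letter moves 4 places later in the alphabet, wrapping around z→a.
For spy: s+4=w, p+4=t, y+4=c.

wtc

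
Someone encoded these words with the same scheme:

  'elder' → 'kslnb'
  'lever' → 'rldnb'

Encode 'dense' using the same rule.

jlvbo

In elder: e→k is +6, l→s is +7, d→l is +8, e→n is +9 — the shift increases by 1 each position. Letter i (0-indexed) is shifted by i+6, so successive shifts are 6, 7, 8, ….
On dense: d+6=j, e+7=l, n+8=v, s+9=b, e+10=o.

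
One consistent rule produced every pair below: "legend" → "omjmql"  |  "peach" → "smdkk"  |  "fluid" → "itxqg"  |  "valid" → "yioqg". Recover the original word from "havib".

essay

Shifts by position in legend: pos 0: l→o (+3), pos 1: e→m (+8), pos 2: g→j (+3), pos 3: e→m (+8) — repeating every 2. It's a Vigenère-style cipher with numeric key [3,8]: position i shifts by key[i mod 2].
Reversing it on havib: h−3=e, a−8=s, v−3=s, i−8=a, b−3=y.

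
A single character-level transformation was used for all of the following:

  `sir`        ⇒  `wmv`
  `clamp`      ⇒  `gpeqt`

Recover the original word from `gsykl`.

cough

Compare letters: s→w is +4, i→m is +4, r→v is +4 — a constant shift. It's a constant shift of +4 (ROT4).
Undoing it on gsykl: g−4=c, s−4=o, y−4=u, k−4=g, l−4=h.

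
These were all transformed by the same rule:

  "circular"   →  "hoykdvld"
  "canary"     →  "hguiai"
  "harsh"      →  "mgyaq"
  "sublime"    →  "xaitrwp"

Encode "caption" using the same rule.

In circular: c→h is +5, i→o is +6, r→y is +7, c→k is +8 — the shift increases by 1 each position. Each letter shifts forward by (position + 5), i.e. 5, 6, 7, … — the shift grows by one for each successive letter.
Applying it to caption: c+5=h, a+6=g, p+7=w, t+8=b, i+9=r, o+10=y, n+11=y.

hgwbryy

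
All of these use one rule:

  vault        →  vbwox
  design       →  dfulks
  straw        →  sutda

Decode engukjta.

In vault: v→v is +0, a→b is +1, u→w is +2, l→o is +3 — the shift increases by 1 each position. Each letter shifts forward by its position index (0, 1, 2, …) — the shift grows by one for each successive letter.
Decoding engukjta: e−0=e, n−1=m, g−2=e, u−3=r, k−4=g, j−5=e, t−6=n, a−7=t.

emergent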